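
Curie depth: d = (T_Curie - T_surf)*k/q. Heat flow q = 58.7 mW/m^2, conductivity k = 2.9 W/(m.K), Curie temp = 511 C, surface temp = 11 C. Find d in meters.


T_Curie - T_surf = 511 - 11 = 500 C
Convert q to W/m^2: 58.7 mW/m^2 = 0.0587 W/m^2
d = 500 * 2.9 / 0.0587 = 24701.87 m

24701.87


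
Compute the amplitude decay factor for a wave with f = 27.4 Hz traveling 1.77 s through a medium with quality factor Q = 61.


pi*f*t/Q = pi*27.4*1.77/61 = 2.497721
A/A0 = exp(-2.497721) = 0.082272

0.082272


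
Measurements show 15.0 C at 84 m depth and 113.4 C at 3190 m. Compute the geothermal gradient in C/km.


dT = 113.4 - 15.0 = 98.4 C
dz = 3190 - 84 = 3106 m
gradient = dT/dz * 1000 = 98.4/3106 * 1000 = 31.6806 C/km

31.6806


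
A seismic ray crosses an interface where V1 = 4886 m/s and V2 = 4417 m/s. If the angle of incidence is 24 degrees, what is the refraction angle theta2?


sin(theta1) = sin(24 deg) = 0.406737
sin(theta2) = V2/V1 * sin(theta1) = 4417/4886 * 0.406737 = 0.367695
theta2 = arcsin(0.367695) = 21.5735 degrees

21.5735


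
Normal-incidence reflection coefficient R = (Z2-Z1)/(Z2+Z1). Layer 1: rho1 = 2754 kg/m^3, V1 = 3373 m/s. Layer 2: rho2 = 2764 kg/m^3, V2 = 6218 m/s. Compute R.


Z1 = 2754 * 3373 = 9289242
Z2 = 2764 * 6218 = 17186552
R = (17186552 - 9289242) / (17186552 + 9289242) = 7897310 / 26475794 = 0.2983

0.2983


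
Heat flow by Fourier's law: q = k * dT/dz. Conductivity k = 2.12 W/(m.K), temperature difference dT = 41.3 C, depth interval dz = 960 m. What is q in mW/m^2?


q = k * dT / dz * 1000
= 2.12 * 41.3 / 960 * 1000
= 0.091204 * 1000
= 91.2042 mW/m^2

91.2042


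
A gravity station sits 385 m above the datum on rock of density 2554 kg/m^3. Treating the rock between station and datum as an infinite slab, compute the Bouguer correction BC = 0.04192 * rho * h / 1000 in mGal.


BC = 0.04192 * rho * h / 1000
= 0.04192 * 2554 * 385 / 1000
= 41.2195 mGal

41.2195


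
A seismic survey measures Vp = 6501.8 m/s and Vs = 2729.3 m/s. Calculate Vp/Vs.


Vp/Vs = 6501.8 / 2729.3
= 2.3822

2.3822


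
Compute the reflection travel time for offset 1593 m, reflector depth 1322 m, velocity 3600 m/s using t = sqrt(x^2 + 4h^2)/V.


x^2 + 4h^2 = 1593^2 + 4*1322^2 = 2537649 + 6990736 = 9528385
sqrt(9528385) = 3086.8082
t = 3086.8082 / 3600 = 0.8574 s

0.8574


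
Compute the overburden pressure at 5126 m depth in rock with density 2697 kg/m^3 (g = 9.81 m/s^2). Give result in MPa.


P = rho * g * z / 1e6
= 2697 * 9.81 * 5126 / 1e6
= 135621503.82 / 1e6
= 135.6215 MPa

135.6215


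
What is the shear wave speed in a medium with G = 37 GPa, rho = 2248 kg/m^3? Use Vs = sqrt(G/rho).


Convert G to Pa: G = 37e9 Pa
Compute G/rho = 37e9 / 2248 = 16459074.7331
Vs = sqrt(16459074.7331) = 4056.98 m/s

4056.98


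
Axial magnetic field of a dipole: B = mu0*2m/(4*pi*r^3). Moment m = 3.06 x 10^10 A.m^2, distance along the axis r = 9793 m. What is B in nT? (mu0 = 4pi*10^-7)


m = 3.06 x 10^10 = 30600000000 A.m^2
2m = 61200000000 A.m^2
r^3 = 9793^3 = 939176600257
B = (4pi*10^-7) * 61200000000 / (4*pi * 939176600257) * 1e9
= 76906.18816 / 11802041231163.32 * 1e9
= 6.5163 nT

6.5163


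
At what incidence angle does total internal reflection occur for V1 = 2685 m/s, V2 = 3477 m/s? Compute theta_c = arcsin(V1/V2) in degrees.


V1/V2 = 2685/3477 = 0.772217
theta_c = arcsin(0.772217) = 50.5534 degrees

50.5534


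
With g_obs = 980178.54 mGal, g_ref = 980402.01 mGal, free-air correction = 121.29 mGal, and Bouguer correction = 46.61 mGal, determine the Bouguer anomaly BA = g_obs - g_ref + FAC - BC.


BA = g_obs - g_ref + FAC - BC
= 980178.54 - 980402.01 + 121.29 - 46.61
= -148.79 mGal

-148.79


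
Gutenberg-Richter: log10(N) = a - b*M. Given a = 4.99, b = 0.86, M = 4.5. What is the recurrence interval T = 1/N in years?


log10(N) = 4.99 - 0.86*4.5 = 1.12
N = 10^1.12 = 13.182567
T = 1/N = 1/13.182567 = 0.0759 years

0.0759


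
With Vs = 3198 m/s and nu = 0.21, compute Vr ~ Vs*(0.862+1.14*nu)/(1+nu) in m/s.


Numerator factor = 0.862 + 1.14*0.21 = 1.1014
Denominator = 1 + 0.21 = 1.21
Vr = 3198 * 1.1014 / 1.21 = 2910.97 m/s

2910.97


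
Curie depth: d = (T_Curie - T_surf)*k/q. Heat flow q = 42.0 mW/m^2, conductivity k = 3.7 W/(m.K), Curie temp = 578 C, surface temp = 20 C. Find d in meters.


T_Curie - T_surf = 578 - 20 = 558 C
Convert q to W/m^2: 42.0 mW/m^2 = 0.042 W/m^2
d = 558 * 3.7 / 0.042 = 49157.14 m

49157.14


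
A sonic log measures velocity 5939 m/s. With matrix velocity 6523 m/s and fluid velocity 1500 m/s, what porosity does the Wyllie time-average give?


1/V - 1/Vm = 1/5939 - 1/6523 = 1.507e-05
1/Vf - 1/Vm = 1/1500 - 1/6523 = 0.00051336
phi = 1.507e-05 / 0.00051336 = 0.0294

0.0294


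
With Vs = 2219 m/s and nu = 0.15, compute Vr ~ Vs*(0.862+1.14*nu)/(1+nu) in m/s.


Numerator factor = 0.862 + 1.14*0.15 = 1.033
Denominator = 1 + 0.15 = 1.15
Vr = 2219 * 1.033 / 1.15 = 1993.24 m/s

1993.24


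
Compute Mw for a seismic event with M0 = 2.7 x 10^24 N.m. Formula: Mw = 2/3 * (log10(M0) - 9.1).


log10(M0) = log10(2.7 x 10^24) = 24.4314
Mw = 2/3 * (24.4314 - 9.1)
= 2/3 * 15.3314
= 10.22

10.22


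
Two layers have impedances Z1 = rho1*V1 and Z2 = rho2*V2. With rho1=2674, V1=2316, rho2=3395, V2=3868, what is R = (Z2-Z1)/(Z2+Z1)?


Z1 = 2674 * 2316 = 6192984
Z2 = 3395 * 3868 = 13131860
R = (13131860 - 6192984) / (13131860 + 6192984) = 6938876 / 19324844 = 0.3591

0.3591


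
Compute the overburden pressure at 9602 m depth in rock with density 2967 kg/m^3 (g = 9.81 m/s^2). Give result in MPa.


P = rho * g * z / 1e6
= 2967 * 9.81 * 9602 / 1e6
= 279478404.54 / 1e6
= 279.4784 MPa

279.4784


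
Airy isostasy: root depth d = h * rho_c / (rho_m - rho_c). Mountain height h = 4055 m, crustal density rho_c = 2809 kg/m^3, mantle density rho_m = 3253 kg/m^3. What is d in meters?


rho_m - rho_c = 3253 - 2809 = 444
d = 4055 * 2809 / 444
= 11390495 / 444
= 25654.27 m

25654.27


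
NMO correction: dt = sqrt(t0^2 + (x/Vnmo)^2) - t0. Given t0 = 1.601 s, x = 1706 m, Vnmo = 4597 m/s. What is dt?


x/Vnmo = 1706/4597 = 0.371112
(x/Vnmo)^2 = 0.137724
t0^2 = 2.563201
sqrt(2.563201 + 0.137724) = 1.643449
dt = 1.643449 - 1.601 = 0.042449

0.042449


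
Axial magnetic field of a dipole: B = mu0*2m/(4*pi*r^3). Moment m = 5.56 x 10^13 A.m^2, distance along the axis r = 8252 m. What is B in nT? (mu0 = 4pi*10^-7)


m = 5.56 x 10^13 = 55600000000000 A.m^2
2m = 111200000000000 A.m^2
r^3 = 8252^3 = 561924099008
B = (4pi*10^-7) * 111200000000000 / (4*pi * 561924099008) * 1e9
= 139738041.231674 / 7061346485274.39 * 1e9
= 19789.1495 nT

19789.1495


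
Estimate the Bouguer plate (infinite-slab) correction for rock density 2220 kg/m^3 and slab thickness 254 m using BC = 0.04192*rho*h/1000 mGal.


BC = 0.04192 * rho * h / 1000
= 0.04192 * 2220 * 254 / 1000
= 23.6378 mGal

23.6378


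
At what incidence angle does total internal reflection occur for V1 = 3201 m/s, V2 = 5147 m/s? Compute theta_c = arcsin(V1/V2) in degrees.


V1/V2 = 3201/5147 = 0.621916
theta_c = arcsin(0.621916) = 38.4562 degrees

38.4562


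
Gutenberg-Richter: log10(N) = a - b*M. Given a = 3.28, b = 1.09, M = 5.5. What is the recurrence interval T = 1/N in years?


log10(N) = 3.28 - 1.09*5.5 = -2.715
N = 10^-2.715 = 0.001928
T = 1/N = 1/0.001928 = 518.8 years

518.8


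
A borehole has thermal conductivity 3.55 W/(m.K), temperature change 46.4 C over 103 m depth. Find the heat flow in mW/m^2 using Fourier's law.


q = k * dT / dz * 1000
= 3.55 * 46.4 / 103 * 1000
= 1.599223 * 1000
= 1599.2233 mW/m^2

1599.2233


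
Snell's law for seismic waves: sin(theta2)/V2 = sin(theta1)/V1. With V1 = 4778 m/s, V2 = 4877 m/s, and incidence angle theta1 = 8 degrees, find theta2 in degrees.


sin(theta1) = sin(8 deg) = 0.139173
sin(theta2) = V2/V1 * sin(theta1) = 4877/4778 * 0.139173 = 0.142057
theta2 = arcsin(0.142057) = 8.1669 degrees

8.1669


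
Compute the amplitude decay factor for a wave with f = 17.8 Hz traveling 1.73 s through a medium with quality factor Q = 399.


pi*f*t/Q = pi*17.8*1.73/399 = 0.242462
A/A0 = exp(-0.242462) = 0.784694

0.784694


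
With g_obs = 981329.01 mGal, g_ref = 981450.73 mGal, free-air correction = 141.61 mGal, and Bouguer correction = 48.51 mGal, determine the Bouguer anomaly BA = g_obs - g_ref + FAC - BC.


BA = g_obs - g_ref + FAC - BC
= 981329.01 - 981450.73 + 141.61 - 48.51
= -28.62 mGal

-28.62


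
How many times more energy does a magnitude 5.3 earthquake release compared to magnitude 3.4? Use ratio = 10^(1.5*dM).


M2 - M1 = 5.3 - 3.4 = 1.9
1.5 * 1.9 = 2.85
ratio = 10^2.85 = 707.95

707.95


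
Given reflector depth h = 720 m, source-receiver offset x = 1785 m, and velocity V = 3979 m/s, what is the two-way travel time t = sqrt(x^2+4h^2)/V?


x^2 + 4h^2 = 1785^2 + 4*720^2 = 3186225 + 2073600 = 5259825
sqrt(5259825) = 2293.4308
t = 2293.4308 / 3979 = 0.5764 s

0.5764


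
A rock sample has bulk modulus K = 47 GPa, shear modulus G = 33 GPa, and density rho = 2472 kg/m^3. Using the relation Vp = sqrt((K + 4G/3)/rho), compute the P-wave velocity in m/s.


First compute the effective modulus:
K + 4G/3 = 47e9 + 4*33e9/3 = 91000000000.0 Pa
Then divide by density:
91000000000.0 / 2472 = 36812297.7346 Pa/(kg/m^3)
Take the square root:
Vp = sqrt(36812297.7346) = 6067.31 m/s

6067.31


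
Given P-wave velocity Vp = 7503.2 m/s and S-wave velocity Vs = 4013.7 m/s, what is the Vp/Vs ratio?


Vp/Vs = 7503.2 / 4013.7
= 1.8694

1.8694


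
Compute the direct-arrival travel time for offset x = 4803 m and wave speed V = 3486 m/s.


t = x / V
= 4803 / 3486
= 1.3778 s

1.3778


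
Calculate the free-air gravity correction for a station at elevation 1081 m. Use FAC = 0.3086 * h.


FAC = 0.3086 * h
= 0.3086 * 1081
= 333.5966 mGal

333.5966


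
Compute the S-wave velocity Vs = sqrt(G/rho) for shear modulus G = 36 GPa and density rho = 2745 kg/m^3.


Convert G to Pa: G = 36e9 Pa
Compute G/rho = 36e9 / 2745 = 13114754.0984
Vs = sqrt(13114754.0984) = 3621.43 m/s

3621.43


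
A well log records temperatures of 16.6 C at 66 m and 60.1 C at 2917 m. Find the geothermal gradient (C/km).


dT = 60.1 - 16.6 = 43.5 C
dz = 2917 - 66 = 2851 m
gradient = dT/dz * 1000 = 43.5/2851 * 1000 = 15.2578 C/km

15.2578


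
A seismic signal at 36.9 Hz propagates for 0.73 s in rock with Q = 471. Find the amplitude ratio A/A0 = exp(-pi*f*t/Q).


pi*f*t/Q = pi*36.9*0.73/471 = 0.179671
A/A0 = exp(-0.179671) = 0.835545

0.835545


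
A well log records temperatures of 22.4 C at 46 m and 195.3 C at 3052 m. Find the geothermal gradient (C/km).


dT = 195.3 - 22.4 = 172.9 C
dz = 3052 - 46 = 3006 m
gradient = dT/dz * 1000 = 172.9/3006 * 1000 = 57.5183 C/km

57.5183


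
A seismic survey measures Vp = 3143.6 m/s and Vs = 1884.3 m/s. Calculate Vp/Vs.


Vp/Vs = 3143.6 / 1884.3
= 1.6683

1.6683


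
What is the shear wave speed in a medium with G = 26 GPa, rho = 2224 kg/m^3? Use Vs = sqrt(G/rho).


Convert G to Pa: G = 26e9 Pa
Compute G/rho = 26e9 / 2224 = 11690647.482
Vs = sqrt(11690647.482) = 3419.16 m/s

3419.16


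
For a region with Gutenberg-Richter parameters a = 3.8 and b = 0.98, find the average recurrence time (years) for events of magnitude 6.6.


log10(N) = 3.8 - 0.98*6.6 = -2.668
N = 10^-2.668 = 0.002148
T = 1/N = 1/0.002148 = 465.5861 years

465.5861


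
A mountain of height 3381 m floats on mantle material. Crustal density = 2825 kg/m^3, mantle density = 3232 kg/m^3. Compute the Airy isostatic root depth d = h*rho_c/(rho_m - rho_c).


rho_m - rho_c = 3232 - 2825 = 407
d = 3381 * 2825 / 407
= 9551325 / 407
= 23467.63 m

23467.63


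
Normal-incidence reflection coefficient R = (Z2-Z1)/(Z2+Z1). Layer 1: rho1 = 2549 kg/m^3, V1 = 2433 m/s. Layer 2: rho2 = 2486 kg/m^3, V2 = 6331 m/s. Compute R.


Z1 = 2549 * 2433 = 6201717
Z2 = 2486 * 6331 = 15738866
R = (15738866 - 6201717) / (15738866 + 6201717) = 9537149 / 21940583 = 0.4347

0.4347


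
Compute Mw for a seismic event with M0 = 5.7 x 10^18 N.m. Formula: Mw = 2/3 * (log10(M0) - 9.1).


log10(M0) = log10(5.7 x 10^18) = 18.7559
Mw = 2/3 * (18.7559 - 9.1)
= 2/3 * 9.6559
= 6.44

6.44


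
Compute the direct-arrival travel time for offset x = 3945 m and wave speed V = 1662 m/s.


t = x / V
= 3945 / 1662
= 2.3736 s

2.3736


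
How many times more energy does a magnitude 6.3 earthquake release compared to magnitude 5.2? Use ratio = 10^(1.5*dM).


M2 - M1 = 6.3 - 5.2 = 1.1
1.5 * 1.1 = 1.65
ratio = 10^1.65 = 44.67

44.67


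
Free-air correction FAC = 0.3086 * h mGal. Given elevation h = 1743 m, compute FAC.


FAC = 0.3086 * h
= 0.3086 * 1743
= 537.8898 mGal

537.8898


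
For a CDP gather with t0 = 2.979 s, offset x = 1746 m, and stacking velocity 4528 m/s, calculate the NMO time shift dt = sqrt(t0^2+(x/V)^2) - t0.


x/Vnmo = 1746/4528 = 0.385601
(x/Vnmo)^2 = 0.148688
t0^2 = 8.874441
sqrt(8.874441 + 0.148688) = 3.003852
dt = 3.003852 - 2.979 = 0.024852

0.024852


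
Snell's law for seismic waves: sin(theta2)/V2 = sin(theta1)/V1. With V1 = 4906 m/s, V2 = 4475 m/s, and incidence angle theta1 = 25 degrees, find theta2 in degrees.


sin(theta1) = sin(25 deg) = 0.422618
sin(theta2) = V2/V1 * sin(theta1) = 4475/4906 * 0.422618 = 0.385491
theta2 = arcsin(0.385491) = 22.6742 degrees

22.6742


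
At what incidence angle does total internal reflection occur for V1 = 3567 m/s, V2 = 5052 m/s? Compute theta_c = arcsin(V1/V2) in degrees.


V1/V2 = 3567/5052 = 0.706057
theta_c = arcsin(0.706057) = 44.915 degrees

44.915


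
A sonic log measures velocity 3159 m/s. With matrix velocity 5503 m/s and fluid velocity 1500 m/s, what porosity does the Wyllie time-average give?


1/V - 1/Vm = 1/3159 - 1/5503 = 0.00013484
1/Vf - 1/Vm = 1/1500 - 1/5503 = 0.00048495
phi = 0.00013484 / 0.00048495 = 0.278

0.278


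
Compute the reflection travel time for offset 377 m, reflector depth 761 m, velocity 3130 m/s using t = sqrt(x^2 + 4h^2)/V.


x^2 + 4h^2 = 377^2 + 4*761^2 = 142129 + 2316484 = 2458613
sqrt(2458613) = 1567.9965
t = 1567.9965 / 3130 = 0.501 s

0.501


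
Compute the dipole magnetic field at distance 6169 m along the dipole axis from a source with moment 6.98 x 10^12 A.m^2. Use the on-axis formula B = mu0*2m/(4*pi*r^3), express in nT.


m = 6.98 x 10^12 = 6980000000000 A.m^2
2m = 13960000000000 A.m^2
r^3 = 6169^3 = 234770924809
B = (4pi*10^-7) * 13960000000000 / (4*pi * 234770924809) * 1e9
= 17542653.377645 / 2950218450625.74 * 1e9
= 5946.2218 nT

5946.2218


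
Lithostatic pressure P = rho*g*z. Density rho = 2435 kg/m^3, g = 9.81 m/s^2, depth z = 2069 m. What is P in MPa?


P = rho * g * z / 1e6
= 2435 * 9.81 * 2069 / 1e6
= 49422927.15 / 1e6
= 49.4229 MPa

49.4229


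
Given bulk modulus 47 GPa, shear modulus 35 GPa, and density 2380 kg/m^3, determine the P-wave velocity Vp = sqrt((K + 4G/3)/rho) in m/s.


First compute the effective modulus:
K + 4G/3 = 47e9 + 4*35e9/3 = 93666666666.67 Pa
Then divide by density:
93666666666.67 / 2380 = 39355742.2969 Pa/(kg/m^3)
Take the square root:
Vp = sqrt(39355742.2969) = 6273.42 m/s

6273.42


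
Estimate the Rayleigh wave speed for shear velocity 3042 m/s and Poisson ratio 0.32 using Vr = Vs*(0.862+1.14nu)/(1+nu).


Numerator factor = 0.862 + 1.14*0.32 = 1.2268
Denominator = 1 + 0.32 = 1.32
Vr = 3042 * 1.2268 / 1.32 = 2827.22 m/s

2827.22


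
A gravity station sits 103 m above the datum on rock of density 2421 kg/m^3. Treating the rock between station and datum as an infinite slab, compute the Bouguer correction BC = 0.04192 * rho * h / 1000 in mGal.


BC = 0.04192 * rho * h / 1000
= 0.04192 * 2421 * 103 / 1000
= 10.4533 mGal

10.4533


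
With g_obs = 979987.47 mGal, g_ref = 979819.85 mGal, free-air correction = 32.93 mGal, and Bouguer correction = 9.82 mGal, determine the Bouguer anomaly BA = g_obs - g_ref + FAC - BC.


BA = g_obs - g_ref + FAC - BC
= 979987.47 - 979819.85 + 32.93 - 9.82
= 190.73 mGal

190.73


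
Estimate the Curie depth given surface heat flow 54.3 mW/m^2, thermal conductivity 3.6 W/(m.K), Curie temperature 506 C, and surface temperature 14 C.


T_Curie - T_surf = 506 - 14 = 492 C
Convert q to W/m^2: 54.3 mW/m^2 = 0.0543 W/m^2
d = 492 * 3.6 / 0.0543 = 32618.78 m

32618.78


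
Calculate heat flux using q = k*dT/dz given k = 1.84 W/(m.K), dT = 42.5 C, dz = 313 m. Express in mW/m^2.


q = k * dT / dz * 1000
= 1.84 * 42.5 / 313 * 1000
= 0.24984 * 1000
= 249.8403 mW/m^2

249.8403


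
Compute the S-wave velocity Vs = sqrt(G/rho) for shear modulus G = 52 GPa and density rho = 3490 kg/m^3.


Convert G to Pa: G = 52e9 Pa
Compute G/rho = 52e9 / 3490 = 14899713.467
Vs = sqrt(14899713.467) = 3860.01 m/s

3860.01


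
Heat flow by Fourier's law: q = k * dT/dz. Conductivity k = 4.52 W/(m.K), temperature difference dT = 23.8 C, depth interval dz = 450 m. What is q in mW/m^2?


q = k * dT / dz * 1000
= 4.52 * 23.8 / 450 * 1000
= 0.239058 * 1000
= 239.0578 mW/m^2

239.0578


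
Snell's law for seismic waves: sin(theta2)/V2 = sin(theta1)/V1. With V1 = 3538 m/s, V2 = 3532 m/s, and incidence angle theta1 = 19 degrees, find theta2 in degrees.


sin(theta1) = sin(19 deg) = 0.325568
sin(theta2) = V2/V1 * sin(theta1) = 3532/3538 * 0.325568 = 0.325016
theta2 = arcsin(0.325016) = 18.9665 degrees

18.9665


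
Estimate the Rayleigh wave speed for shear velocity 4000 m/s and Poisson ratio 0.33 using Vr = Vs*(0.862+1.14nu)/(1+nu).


Numerator factor = 0.862 + 1.14*0.33 = 1.2382
Denominator = 1 + 0.33 = 1.33
Vr = 4000 * 1.2382 / 1.33 = 3723.91 m/s

3723.91


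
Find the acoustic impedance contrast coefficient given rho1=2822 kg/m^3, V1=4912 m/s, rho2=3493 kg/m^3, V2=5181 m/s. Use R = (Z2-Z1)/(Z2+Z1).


Z1 = 2822 * 4912 = 13861664
Z2 = 3493 * 5181 = 18097233
R = (18097233 - 13861664) / (18097233 + 13861664) = 4235569 / 31958897 = 0.1325

0.1325


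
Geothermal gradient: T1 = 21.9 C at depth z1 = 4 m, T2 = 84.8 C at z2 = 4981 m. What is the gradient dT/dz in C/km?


dT = 84.8 - 21.9 = 62.9 C
dz = 4981 - 4 = 4977 m
gradient = dT/dz * 1000 = 62.9/4977 * 1000 = 12.6381 C/km

12.6381


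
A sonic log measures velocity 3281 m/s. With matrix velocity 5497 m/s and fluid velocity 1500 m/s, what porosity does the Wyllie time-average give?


1/V - 1/Vm = 1/3281 - 1/5497 = 0.00012287
1/Vf - 1/Vm = 1/1500 - 1/5497 = 0.00048475
phi = 0.00012287 / 0.00048475 = 0.2535

0.2535


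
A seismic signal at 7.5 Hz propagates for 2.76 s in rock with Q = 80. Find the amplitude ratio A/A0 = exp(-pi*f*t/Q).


pi*f*t/Q = pi*7.5*2.76/80 = 0.812887
A/A0 = exp(-0.812887) = 0.443576

0.443576


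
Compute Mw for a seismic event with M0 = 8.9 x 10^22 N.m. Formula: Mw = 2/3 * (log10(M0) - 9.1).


log10(M0) = log10(8.9 x 10^22) = 22.9494
Mw = 2/3 * (22.9494 - 9.1)
= 2/3 * 13.8494
= 9.23

9.23


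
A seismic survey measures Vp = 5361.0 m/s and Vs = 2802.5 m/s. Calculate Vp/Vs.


Vp/Vs = 5361.0 / 2802.5
= 1.9129

1.9129


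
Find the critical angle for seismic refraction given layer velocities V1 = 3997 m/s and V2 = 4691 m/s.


V1/V2 = 3997/4691 = 0.852057
theta_c = arcsin(0.852057) = 58.4361 degrees

58.4361


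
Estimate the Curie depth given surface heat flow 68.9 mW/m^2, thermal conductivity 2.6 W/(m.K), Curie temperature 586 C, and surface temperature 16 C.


T_Curie - T_surf = 586 - 16 = 570 C
Convert q to W/m^2: 68.9 mW/m^2 = 0.0689 W/m^2
d = 570 * 2.6 / 0.0689 = 21509.43 m

21509.43


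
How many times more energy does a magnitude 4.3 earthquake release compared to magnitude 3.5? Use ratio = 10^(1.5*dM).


M2 - M1 = 4.3 - 3.5 = 0.8
1.5 * 0.8 = 1.2
ratio = 10^1.2 = 15.85

15.85


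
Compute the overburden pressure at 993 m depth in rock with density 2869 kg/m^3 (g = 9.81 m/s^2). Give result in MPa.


P = rho * g * z / 1e6
= 2869 * 9.81 * 993 / 1e6
= 27947875.77 / 1e6
= 27.9479 MPa

27.9479


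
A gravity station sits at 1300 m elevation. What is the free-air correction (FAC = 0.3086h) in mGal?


FAC = 0.3086 * h
= 0.3086 * 1300
= 401.18 mGal

401.18


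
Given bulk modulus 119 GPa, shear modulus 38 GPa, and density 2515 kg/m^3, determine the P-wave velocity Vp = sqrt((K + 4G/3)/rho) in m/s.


First compute the effective modulus:
K + 4G/3 = 119e9 + 4*38e9/3 = 169666666666.67 Pa
Then divide by density:
169666666666.67 / 2515 = 67461895.2949 Pa/(kg/m^3)
Take the square root:
Vp = sqrt(67461895.2949) = 8213.52 m/s

8213.52


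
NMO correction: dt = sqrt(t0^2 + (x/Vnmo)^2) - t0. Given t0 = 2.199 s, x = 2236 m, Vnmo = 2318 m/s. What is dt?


x/Vnmo = 2236/2318 = 0.964625
(x/Vnmo)^2 = 0.930501
t0^2 = 4.835601
sqrt(4.835601 + 0.930501) = 2.401271
dt = 2.401271 - 2.199 = 0.202271

0.202271


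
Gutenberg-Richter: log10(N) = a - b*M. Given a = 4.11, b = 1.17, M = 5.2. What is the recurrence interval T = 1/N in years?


log10(N) = 4.11 - 1.17*5.2 = -1.974
N = 10^-1.974 = 0.010617
T = 1/N = 1/0.010617 = 94.189 years

94.189


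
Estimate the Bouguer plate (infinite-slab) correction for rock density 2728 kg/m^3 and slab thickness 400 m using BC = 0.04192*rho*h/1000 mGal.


BC = 0.04192 * rho * h / 1000
= 0.04192 * 2728 * 400 / 1000
= 45.7431 mGal

45.7431


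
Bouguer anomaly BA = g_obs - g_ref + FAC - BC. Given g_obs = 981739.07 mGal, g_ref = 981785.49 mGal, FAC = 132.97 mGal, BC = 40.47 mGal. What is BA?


BA = g_obs - g_ref + FAC - BC
= 981739.07 - 981785.49 + 132.97 - 40.47
= 46.08 mGal

46.08


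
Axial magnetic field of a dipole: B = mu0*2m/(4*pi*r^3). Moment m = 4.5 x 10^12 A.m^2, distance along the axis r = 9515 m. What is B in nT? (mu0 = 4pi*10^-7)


m = 4.5 x 10^12 = 4500000000000 A.m^2
2m = 9000000000000 A.m^2
r^3 = 9515^3 = 861442665875
B = (4pi*10^-7) * 9000000000000 / (4*pi * 861442665875) * 1e9
= 11309733.552923 / 10825207802406.83 * 1e9
= 1044.759 nT

1044.759


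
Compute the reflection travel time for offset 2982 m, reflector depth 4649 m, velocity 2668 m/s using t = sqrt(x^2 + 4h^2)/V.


x^2 + 4h^2 = 2982^2 + 4*4649^2 = 8892324 + 86452804 = 95345128
sqrt(95345128) = 9764.483
t = 9764.483 / 2668 = 3.6599 s

3.6599


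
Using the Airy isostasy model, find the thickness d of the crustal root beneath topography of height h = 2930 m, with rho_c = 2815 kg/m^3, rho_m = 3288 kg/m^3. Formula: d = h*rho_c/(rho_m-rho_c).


rho_m - rho_c = 3288 - 2815 = 473
d = 2930 * 2815 / 473
= 8247950 / 473
= 17437.53 m

17437.53


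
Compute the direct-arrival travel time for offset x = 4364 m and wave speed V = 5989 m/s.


t = x / V
= 4364 / 5989
= 0.7287 s

0.7287


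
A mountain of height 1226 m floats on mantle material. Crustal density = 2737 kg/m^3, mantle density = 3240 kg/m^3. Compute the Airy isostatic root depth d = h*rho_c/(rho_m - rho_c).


rho_m - rho_c = 3240 - 2737 = 503
d = 1226 * 2737 / 503
= 3355562 / 503
= 6671.1 m

6671.1


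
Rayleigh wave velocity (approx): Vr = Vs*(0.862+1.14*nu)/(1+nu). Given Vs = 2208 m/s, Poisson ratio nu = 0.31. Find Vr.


Numerator factor = 0.862 + 1.14*0.31 = 1.2154
Denominator = 1 + 0.31 = 1.31
Vr = 2208 * 1.2154 / 1.31 = 2048.55 m/s

2048.55


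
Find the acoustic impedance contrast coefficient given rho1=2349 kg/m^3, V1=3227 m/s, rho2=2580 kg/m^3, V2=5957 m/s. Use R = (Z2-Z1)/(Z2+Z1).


Z1 = 2349 * 3227 = 7580223
Z2 = 2580 * 5957 = 15369060
R = (15369060 - 7580223) / (15369060 + 7580223) = 7788837 / 22949283 = 0.3394

0.3394


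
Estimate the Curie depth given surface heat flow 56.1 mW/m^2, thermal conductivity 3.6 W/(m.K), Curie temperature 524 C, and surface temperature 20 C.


T_Curie - T_surf = 524 - 20 = 504 C
Convert q to W/m^2: 56.1 mW/m^2 = 0.0561 W/m^2
d = 504 * 3.6 / 0.0561 = 32342.25 m

32342.25


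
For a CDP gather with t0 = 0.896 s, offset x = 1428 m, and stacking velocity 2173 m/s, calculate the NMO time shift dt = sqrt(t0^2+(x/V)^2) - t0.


x/Vnmo = 1428/2173 = 0.657156
(x/Vnmo)^2 = 0.431854
t0^2 = 0.802816
sqrt(0.802816 + 0.431854) = 1.111157
dt = 1.111157 - 0.896 = 0.215157

0.215157


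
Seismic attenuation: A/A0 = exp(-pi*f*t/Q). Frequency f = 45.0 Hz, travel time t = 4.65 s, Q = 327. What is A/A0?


pi*f*t/Q = pi*45.0*4.65/327 = 2.010331
A/A0 = exp(-2.010331) = 0.133944

0.133944


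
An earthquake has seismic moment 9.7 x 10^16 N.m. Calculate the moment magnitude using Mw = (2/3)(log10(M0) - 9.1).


log10(M0) = log10(9.7 x 10^16) = 16.9868
Mw = 2/3 * (16.9868 - 9.1)
= 2/3 * 7.8868
= 5.26

5.26


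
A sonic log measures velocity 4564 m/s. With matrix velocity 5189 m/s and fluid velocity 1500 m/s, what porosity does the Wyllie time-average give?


1/V - 1/Vm = 1/4564 - 1/5189 = 2.639e-05
1/Vf - 1/Vm = 1/1500 - 1/5189 = 0.00047395
phi = 2.639e-05 / 0.00047395 = 0.0557

0.0557


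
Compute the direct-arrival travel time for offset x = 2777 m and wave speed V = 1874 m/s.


t = x / V
= 2777 / 1874
= 1.4819 s

1.4819


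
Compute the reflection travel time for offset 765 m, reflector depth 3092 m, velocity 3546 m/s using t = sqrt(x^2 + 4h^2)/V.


x^2 + 4h^2 = 765^2 + 4*3092^2 = 585225 + 38241856 = 38827081
sqrt(38827081) = 6231.138
t = 6231.138 / 3546 = 1.7572 s

1.7572


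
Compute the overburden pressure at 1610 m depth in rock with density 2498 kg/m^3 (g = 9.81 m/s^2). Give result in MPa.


P = rho * g * z / 1e6
= 2498 * 9.81 * 1610 / 1e6
= 39453661.8 / 1e6
= 39.4537 MPa

39.4537


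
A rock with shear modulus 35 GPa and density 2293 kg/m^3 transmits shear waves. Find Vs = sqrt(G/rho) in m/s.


Convert G to Pa: G = 35e9 Pa
Compute G/rho = 35e9 / 2293 = 15263846.4893
Vs = sqrt(15263846.4893) = 3906.9 m/s

3906.9


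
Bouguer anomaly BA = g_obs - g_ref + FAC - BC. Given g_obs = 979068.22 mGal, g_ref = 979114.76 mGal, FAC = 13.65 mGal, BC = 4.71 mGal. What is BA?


BA = g_obs - g_ref + FAC - BC
= 979068.22 - 979114.76 + 13.65 - 4.71
= -37.6 mGal

-37.6


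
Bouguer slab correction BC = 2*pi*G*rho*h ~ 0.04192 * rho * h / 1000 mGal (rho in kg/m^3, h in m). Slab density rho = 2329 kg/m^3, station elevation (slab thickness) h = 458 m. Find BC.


BC = 0.04192 * rho * h / 1000
= 0.04192 * 2329 * 458 / 1000
= 44.7153 mGal

44.7153


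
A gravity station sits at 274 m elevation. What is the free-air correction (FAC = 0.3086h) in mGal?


FAC = 0.3086 * h
= 0.3086 * 274
= 84.5564 mGal

84.5564


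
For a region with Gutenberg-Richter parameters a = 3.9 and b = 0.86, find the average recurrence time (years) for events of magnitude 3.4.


log10(N) = 3.9 - 0.86*3.4 = 0.976
N = 10^0.976 = 9.462372
T = 1/N = 1/9.462372 = 0.1057 years

0.1057


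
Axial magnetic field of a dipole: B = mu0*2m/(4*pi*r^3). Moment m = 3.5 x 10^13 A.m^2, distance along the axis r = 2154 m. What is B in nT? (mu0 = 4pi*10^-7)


m = 3.5 x 10^13 = 35000000000000 A.m^2
2m = 70000000000000 A.m^2
r^3 = 2154^3 = 9993948264
B = (4pi*10^-7) * 70000000000000 / (4*pi * 9993948264) * 1e9
= 87964594.300514 / 125587657786.16 * 1e9
= 700423.878 nT

700423.878


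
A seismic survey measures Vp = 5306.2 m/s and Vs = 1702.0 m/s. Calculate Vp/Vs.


Vp/Vs = 5306.2 / 1702.0
= 3.1176

3.1176


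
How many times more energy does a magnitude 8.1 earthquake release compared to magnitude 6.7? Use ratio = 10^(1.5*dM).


M2 - M1 = 8.1 - 6.7 = 1.4
1.5 * 1.4 = 2.1
ratio = 10^2.1 = 125.89

125.89


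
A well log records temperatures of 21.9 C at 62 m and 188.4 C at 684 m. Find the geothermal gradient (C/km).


dT = 188.4 - 21.9 = 166.5 C
dz = 684 - 62 = 622 m
gradient = dT/dz * 1000 = 166.5/622 * 1000 = 267.6849 C/km

267.6849


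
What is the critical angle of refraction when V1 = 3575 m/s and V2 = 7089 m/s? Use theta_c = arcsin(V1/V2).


V1/V2 = 3575/7089 = 0.504302
theta_c = arcsin(0.504302) = 30.2851 degrees

30.2851


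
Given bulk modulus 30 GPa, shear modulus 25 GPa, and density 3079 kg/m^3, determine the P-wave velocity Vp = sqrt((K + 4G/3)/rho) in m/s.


First compute the effective modulus:
K + 4G/3 = 30e9 + 4*25e9/3 = 63333333333.33 Pa
Then divide by density:
63333333333.33 / 3079 = 20569448.9553 Pa/(kg/m^3)
Take the square root:
Vp = sqrt(20569448.9553) = 4535.36 m/s

4535.36


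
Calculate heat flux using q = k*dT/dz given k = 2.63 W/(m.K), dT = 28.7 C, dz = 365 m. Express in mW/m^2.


q = k * dT / dz * 1000
= 2.63 * 28.7 / 365 * 1000
= 0.206797 * 1000
= 206.7973 mW/m^2

206.7973


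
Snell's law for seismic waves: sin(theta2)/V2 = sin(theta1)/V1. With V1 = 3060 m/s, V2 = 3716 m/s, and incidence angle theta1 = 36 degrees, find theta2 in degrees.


sin(theta1) = sin(36 deg) = 0.587785
sin(theta2) = V2/V1 * sin(theta1) = 3716/3060 * 0.587785 = 0.713794
theta2 = arcsin(0.713794) = 45.5445 degrees

45.5445


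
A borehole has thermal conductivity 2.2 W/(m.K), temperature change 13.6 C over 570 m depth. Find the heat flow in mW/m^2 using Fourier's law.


q = k * dT / dz * 1000
= 2.2 * 13.6 / 570 * 1000
= 0.052491 * 1000
= 52.4912 mW/m^2

52.4912


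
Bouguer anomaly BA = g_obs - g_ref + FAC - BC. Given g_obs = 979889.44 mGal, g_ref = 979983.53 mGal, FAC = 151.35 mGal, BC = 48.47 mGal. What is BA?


BA = g_obs - g_ref + FAC - BC
= 979889.44 - 979983.53 + 151.35 - 48.47
= 8.79 mGal

8.79


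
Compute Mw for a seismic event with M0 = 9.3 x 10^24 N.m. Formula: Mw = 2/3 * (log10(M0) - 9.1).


log10(M0) = log10(9.3 x 10^24) = 24.9685
Mw = 2/3 * (24.9685 - 9.1)
= 2/3 * 15.8685
= 10.58

10.58


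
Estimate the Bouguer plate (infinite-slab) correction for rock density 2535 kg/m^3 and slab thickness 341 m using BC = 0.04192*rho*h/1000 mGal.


BC = 0.04192 * rho * h / 1000
= 0.04192 * 2535 * 341 / 1000
= 36.2371 mGal

36.2371


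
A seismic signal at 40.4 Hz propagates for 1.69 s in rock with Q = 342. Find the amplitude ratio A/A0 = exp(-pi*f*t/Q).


pi*f*t/Q = pi*40.4*1.69/342 = 0.627179
A/A0 = exp(-0.627179) = 0.534096

0.534096


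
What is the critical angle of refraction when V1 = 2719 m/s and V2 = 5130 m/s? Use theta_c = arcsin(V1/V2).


V1/V2 = 2719/5130 = 0.530019
theta_c = arcsin(0.530019) = 32.0068 degrees

32.0068


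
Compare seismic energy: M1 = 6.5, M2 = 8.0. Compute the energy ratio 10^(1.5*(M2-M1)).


M2 - M1 = 8.0 - 6.5 = 1.5
1.5 * 1.5 = 2.25
ratio = 10^2.25 = 177.83

177.83


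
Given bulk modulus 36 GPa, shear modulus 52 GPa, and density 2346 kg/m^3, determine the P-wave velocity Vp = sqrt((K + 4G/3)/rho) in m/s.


First compute the effective modulus:
K + 4G/3 = 36e9 + 4*52e9/3 = 105333333333.33 Pa
Then divide by density:
105333333333.33 / 2346 = 44899119.0679 Pa/(kg/m^3)
Take the square root:
Vp = sqrt(44899119.0679) = 6700.68 m/s

6700.68


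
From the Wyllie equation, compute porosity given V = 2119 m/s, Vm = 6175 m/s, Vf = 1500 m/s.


1/V - 1/Vm = 1/2119 - 1/6175 = 0.00030998
1/Vf - 1/Vm = 1/1500 - 1/6175 = 0.00050472
phi = 0.00030998 / 0.00050472 = 0.6142

0.6142


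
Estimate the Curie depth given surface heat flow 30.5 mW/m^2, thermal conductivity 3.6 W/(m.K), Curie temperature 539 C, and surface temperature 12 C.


T_Curie - T_surf = 539 - 12 = 527 C
Convert q to W/m^2: 30.5 mW/m^2 = 0.0305 W/m^2
d = 527 * 3.6 / 0.0305 = 62203.28 m

62203.28


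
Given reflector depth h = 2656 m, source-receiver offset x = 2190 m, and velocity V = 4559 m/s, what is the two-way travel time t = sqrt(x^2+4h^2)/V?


x^2 + 4h^2 = 2190^2 + 4*2656^2 = 4796100 + 28217344 = 33013444
sqrt(33013444) = 5745.7327
t = 5745.7327 / 4559 = 1.2603 s

1.2603


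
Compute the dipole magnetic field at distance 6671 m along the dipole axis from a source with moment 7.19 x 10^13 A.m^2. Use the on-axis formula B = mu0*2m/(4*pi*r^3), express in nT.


m = 7.19 x 10^13 = 71900000000000 A.m^2
2m = 143800000000000 A.m^2
r^3 = 6671^3 = 296874449711
B = (4pi*10^-7) * 143800000000000 / (4*pi * 296874449711) * 1e9
= 180704409.434485 / 3730634361002.36 * 1e9
= 48437.9845 nT

48437.9845


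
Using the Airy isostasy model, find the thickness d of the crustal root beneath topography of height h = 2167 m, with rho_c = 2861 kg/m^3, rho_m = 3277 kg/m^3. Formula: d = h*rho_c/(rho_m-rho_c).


rho_m - rho_c = 3277 - 2861 = 416
d = 2167 * 2861 / 416
= 6199787 / 416
= 14903.33 m

14903.33


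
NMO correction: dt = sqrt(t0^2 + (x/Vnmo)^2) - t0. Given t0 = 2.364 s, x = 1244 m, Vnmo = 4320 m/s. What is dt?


x/Vnmo = 1244/4320 = 0.287963
(x/Vnmo)^2 = 0.082923
t0^2 = 5.588496
sqrt(5.588496 + 0.082923) = 2.381474
dt = 2.381474 - 2.364 = 0.017474

0.017474


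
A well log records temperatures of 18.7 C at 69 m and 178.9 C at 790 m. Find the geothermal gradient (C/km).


dT = 178.9 - 18.7 = 160.2 C
dz = 790 - 69 = 721 m
gradient = dT/dz * 1000 = 160.2/721 * 1000 = 222.1914 C/km

222.1914


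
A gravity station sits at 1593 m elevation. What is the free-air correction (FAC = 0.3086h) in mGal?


FAC = 0.3086 * h
= 0.3086 * 1593
= 491.5998 mGal

491.5998


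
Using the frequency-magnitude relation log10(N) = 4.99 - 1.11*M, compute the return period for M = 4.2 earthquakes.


log10(N) = 4.99 - 1.11*4.2 = 0.328
N = 10^0.328 = 2.128139
T = 1/N = 1/2.128139 = 0.4699 years

0.4699


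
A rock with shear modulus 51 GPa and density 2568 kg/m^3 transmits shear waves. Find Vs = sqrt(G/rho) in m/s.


Convert G to Pa: G = 51e9 Pa
Compute G/rho = 51e9 / 2568 = 19859813.0841
Vs = sqrt(19859813.0841) = 4456.44 m/s

4456.44


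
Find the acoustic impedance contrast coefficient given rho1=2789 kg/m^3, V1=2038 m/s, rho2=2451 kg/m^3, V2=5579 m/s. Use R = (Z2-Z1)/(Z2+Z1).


Z1 = 2789 * 2038 = 5683982
Z2 = 2451 * 5579 = 13674129
R = (13674129 - 5683982) / (13674129 + 5683982) = 7990147 / 19358111 = 0.4128

0.4128


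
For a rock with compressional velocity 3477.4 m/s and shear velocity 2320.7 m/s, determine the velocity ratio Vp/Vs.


Vp/Vs = 3477.4 / 2320.7
= 1.4984

1.4984


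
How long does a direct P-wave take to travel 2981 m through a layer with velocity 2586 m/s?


t = x / V
= 2981 / 2586
= 1.1527 s

1.1527


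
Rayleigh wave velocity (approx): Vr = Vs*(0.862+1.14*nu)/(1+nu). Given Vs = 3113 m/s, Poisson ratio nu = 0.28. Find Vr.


Numerator factor = 0.862 + 1.14*0.28 = 1.1812
Denominator = 1 + 0.28 = 1.28
Vr = 3113 * 1.1812 / 1.28 = 2872.72 m/s

2872.72


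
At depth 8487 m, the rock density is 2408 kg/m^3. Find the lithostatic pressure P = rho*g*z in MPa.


P = rho * g * z / 1e6
= 2408 * 9.81 * 8487 / 1e6
= 200483987.76 / 1e6
= 200.484 MPa

200.484


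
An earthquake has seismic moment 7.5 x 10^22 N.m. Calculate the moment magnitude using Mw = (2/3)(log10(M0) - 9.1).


log10(M0) = log10(7.5 x 10^22) = 22.8751
Mw = 2/3 * (22.8751 - 9.1)
= 2/3 * 13.7751
= 9.18

9.18


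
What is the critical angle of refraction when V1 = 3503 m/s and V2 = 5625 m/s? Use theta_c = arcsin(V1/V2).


V1/V2 = 3503/5625 = 0.622756
theta_c = arcsin(0.622756) = 38.5176 degrees

38.5176


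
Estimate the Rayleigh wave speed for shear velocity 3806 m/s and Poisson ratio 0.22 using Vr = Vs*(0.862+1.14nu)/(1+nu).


Numerator factor = 0.862 + 1.14*0.22 = 1.1128
Denominator = 1 + 0.22 = 1.22
Vr = 3806 * 1.1128 / 1.22 = 3471.57 m/s

3471.57


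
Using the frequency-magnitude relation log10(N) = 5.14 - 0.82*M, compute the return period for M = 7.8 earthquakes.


log10(N) = 5.14 - 0.82*7.8 = -1.256
N = 10^-1.256 = 0.055463
T = 1/N = 1/0.055463 = 18.0302 years

18.0302


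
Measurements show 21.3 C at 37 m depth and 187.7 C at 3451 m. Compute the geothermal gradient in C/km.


dT = 187.7 - 21.3 = 166.4 C
dz = 3451 - 37 = 3414 m
gradient = dT/dz * 1000 = 166.4/3414 * 1000 = 48.7405 C/km

48.7405


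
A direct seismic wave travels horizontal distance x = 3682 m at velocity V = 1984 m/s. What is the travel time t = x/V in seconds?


t = x / V
= 3682 / 1984
= 1.8558 s

1.8558


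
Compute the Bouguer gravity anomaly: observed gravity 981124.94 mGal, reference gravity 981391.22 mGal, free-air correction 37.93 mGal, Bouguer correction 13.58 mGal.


BA = g_obs - g_ref + FAC - BC
= 981124.94 - 981391.22 + 37.93 - 13.58
= -241.93 mGal

-241.93


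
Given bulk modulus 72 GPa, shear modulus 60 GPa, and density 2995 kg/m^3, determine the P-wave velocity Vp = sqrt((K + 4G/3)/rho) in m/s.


First compute the effective modulus:
K + 4G/3 = 72e9 + 4*60e9/3 = 152000000000.0 Pa
Then divide by density:
152000000000.0 / 2995 = 50751252.0868 Pa/(kg/m^3)
Take the square root:
Vp = sqrt(50751252.0868) = 7123.99 m/s

7123.99


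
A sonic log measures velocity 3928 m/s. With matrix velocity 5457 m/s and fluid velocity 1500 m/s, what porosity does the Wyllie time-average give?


1/V - 1/Vm = 1/3928 - 1/5457 = 7.133e-05
1/Vf - 1/Vm = 1/1500 - 1/5457 = 0.00048342
phi = 7.133e-05 / 0.00048342 = 0.1476

0.1476


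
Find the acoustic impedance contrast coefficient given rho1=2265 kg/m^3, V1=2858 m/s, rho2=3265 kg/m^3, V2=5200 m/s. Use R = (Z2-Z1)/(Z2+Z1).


Z1 = 2265 * 2858 = 6473370
Z2 = 3265 * 5200 = 16978000
R = (16978000 - 6473370) / (16978000 + 6473370) = 10504630 / 23451370 = 0.4479

0.4479


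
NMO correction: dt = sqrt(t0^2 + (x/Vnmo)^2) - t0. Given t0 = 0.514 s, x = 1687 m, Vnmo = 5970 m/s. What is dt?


x/Vnmo = 1687/5970 = 0.28258
(x/Vnmo)^2 = 0.079851
t0^2 = 0.264196
sqrt(0.264196 + 0.079851) = 0.586555
dt = 0.586555 - 0.514 = 0.072555

0.072555


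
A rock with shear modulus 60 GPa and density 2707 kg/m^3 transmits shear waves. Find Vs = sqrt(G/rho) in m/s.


Convert G to Pa: G = 60e9 Pa
Compute G/rho = 60e9 / 2707 = 22164758.0347
Vs = sqrt(22164758.0347) = 4707.95 m/s

4707.95


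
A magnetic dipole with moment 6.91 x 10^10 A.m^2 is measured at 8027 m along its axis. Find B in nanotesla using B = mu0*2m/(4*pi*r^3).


m = 6.91 x 10^10 = 69100000000 A.m^2
2m = 138200000000 A.m^2
r^3 = 8027^3 = 517201515683
B = (4pi*10^-7) * 138200000000 / (4*pi * 517201515683) * 1e9
= 173667.24189 / 6499345928380.88 * 1e9
= 26.7207 nT

26.7207


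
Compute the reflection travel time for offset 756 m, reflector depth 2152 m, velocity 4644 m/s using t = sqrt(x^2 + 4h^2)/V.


x^2 + 4h^2 = 756^2 + 4*2152^2 = 571536 + 18524416 = 19095952
sqrt(19095952) = 4369.8915
t = 4369.8915 / 4644 = 0.941 s

0.941


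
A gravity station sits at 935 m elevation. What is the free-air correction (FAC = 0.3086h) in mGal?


FAC = 0.3086 * h
= 0.3086 * 935
= 288.541 mGal

288.541


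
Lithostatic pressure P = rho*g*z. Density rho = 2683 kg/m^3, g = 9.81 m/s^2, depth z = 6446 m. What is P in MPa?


P = rho * g * z / 1e6
= 2683 * 9.81 * 6446 / 1e6
= 169660202.58 / 1e6
= 169.6602 MPa

169.6602


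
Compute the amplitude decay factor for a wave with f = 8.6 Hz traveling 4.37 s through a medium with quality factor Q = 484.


pi*f*t/Q = pi*8.6*4.37/484 = 0.243941
A/A0 = exp(-0.243941) = 0.783534

0.783534


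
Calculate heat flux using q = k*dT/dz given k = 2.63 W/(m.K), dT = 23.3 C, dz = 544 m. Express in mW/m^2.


q = k * dT / dz * 1000
= 2.63 * 23.3 / 544 * 1000
= 0.112645 * 1000
= 112.6452 mW/m^2

112.6452


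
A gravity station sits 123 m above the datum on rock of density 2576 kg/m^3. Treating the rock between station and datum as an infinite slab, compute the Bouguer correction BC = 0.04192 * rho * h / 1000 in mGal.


BC = 0.04192 * rho * h / 1000
= 0.04192 * 2576 * 123 / 1000
= 13.2823 mGal

13.2823


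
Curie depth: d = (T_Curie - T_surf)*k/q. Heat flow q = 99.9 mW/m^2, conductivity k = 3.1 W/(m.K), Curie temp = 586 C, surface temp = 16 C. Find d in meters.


T_Curie - T_surf = 586 - 16 = 570 C
Convert q to W/m^2: 99.9 mW/m^2 = 0.0999 W/m^2
d = 570 * 3.1 / 0.0999 = 17687.69 m

17687.69


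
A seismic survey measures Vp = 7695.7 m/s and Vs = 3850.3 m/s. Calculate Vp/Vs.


Vp/Vs = 7695.7 / 3850.3
= 1.9987

1.9987


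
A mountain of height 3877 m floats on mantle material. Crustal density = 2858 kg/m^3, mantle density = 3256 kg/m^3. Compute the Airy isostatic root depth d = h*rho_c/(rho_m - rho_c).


rho_m - rho_c = 3256 - 2858 = 398
d = 3877 * 2858 / 398
= 11080466 / 398
= 27840.37 m

27840.37
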